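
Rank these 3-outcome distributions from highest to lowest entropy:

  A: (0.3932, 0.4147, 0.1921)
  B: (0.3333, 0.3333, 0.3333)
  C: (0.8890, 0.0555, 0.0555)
B > A > C

Key insight: Entropy is maximized by uniform distributions and minimized by concentrated distributions.

- Uniform distributions have maximum entropy log₂(3) = 1.5850 bits
- The more "peaked" or concentrated a distribution, the lower its entropy

Entropies:
  H(A) = 1.5134 bits
  H(B) = 1.5850 bits
  H(C) = 0.6139 bits

Ranking: B > A > C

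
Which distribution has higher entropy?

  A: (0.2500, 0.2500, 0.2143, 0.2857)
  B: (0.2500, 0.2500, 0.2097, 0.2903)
A

Both distributions are close to uniform, making this a harder comparison.

H(A) = 1.9926 bits
H(B) = 1.9906 bits

The distribution closer to uniform has higher entropy.
Answer: A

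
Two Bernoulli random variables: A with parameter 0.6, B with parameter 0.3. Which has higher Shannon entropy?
A

For binary distributions, entropy is maximized at p=0.5 and decreases as p moves toward 0 or 1.

H(A) = H(0.6) = 0.9710 bits
H(B) = H(0.3) = 0.8813 bits

Distribution A (p=0.6) is closer to uniform (p=0.5), so it has higher entropy.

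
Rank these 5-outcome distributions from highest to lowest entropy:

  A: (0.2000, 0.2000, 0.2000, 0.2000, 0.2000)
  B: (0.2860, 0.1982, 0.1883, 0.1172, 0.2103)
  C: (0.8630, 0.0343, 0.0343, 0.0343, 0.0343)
A > B > C

Key insight: Entropy is maximized by uniform distributions and minimized by concentrated distributions.

- Uniform distributions have maximum entropy log₂(5) = 2.3219 bits
- The more "peaked" or concentrated a distribution, the lower its entropy

Entropies:
  H(A) = 2.3219 bits
  H(B) = 2.2685 bits
  H(C) = 0.8503 bits

Ranking: A > B > C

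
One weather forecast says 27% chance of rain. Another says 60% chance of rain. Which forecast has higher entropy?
60% forecast

Treat each forecast as a Bernoulli distribution. Binary entropy is maximized at p=0.5 and falls off symmetrically toward 0 or 1. The 60% forecast is closer to 50%, so it is more uncertain. H(27%) ≈ 0.841 bits, H(60%) ≈ 0.971 bits.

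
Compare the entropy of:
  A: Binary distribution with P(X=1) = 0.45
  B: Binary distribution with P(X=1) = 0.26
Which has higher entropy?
A

For binary distributions, entropy is maximized at p=0.5 and decreases as p moves toward 0 or 1.

H(A) = H(0.45) = 0.9928 bits
H(B) = H(0.26) = 0.8267 bits

Distribution A (p=0.45) is closer to uniform (p=0.5), so it has higher entropy.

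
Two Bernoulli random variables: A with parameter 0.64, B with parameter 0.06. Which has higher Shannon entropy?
A

For binary distributions, entropy is maximized at p=0.5 and decreases as p moves toward 0 or 1.

H(A) = H(0.64) = 0.9427 bits
H(B) = H(0.06) = 0.3274 bits

Distribution A (p=0.64) is closer to uniform (p=0.5), so it has higher entropy.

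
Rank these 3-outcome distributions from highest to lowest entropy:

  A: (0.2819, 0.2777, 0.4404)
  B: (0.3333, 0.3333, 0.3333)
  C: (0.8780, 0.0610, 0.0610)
B > A > C

Key insight: Entropy is maximized by uniform distributions and minimized by concentrated distributions.

- Uniform distributions have maximum entropy log₂(3) = 1.5850 bits
- The more "peaked" or concentrated a distribution, the lower its entropy

Entropies:
  H(A) = 1.5493 bits
  H(B) = 1.5850 bits
  H(C) = 0.6571 bits

Ranking: B > A > C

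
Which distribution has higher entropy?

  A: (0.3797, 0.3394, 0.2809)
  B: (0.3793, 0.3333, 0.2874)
B

Both distributions are close to uniform, making this a harder comparison.

H(A) = 1.5741 bits
H(B) = 1.5758 bits

The distribution closer to uniform has higher entropy.
Answer: B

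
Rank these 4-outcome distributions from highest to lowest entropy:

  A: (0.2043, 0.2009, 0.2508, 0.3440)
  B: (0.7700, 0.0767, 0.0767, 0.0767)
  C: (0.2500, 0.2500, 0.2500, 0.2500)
C > A > B

Key insight: Entropy is maximized by uniform distributions and minimized by concentrated distributions.

- Uniform distributions have maximum entropy log₂(4) = 2.0000 bits
- The more "peaked" or concentrated a distribution, the lower its entropy

Entropies:
  H(A) = 1.9633 bits
  H(B) = 1.1426 bits
  H(C) = 2.0000 bits

Ranking: C > A > B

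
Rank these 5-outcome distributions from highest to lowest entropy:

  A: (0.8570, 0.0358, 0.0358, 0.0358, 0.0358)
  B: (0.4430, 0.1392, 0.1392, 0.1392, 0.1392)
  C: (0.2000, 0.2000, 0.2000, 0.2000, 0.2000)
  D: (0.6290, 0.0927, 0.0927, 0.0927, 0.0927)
C > B > D > A

Key insight: Entropy is maximized by uniform distributions and minimized by concentrated distributions.

Entropies:
  H(A) = 0.8780 bits
  H(B) = 2.1046 bits
  H(C) = 2.3219 bits
  H(D) = 1.6934 bits

Ranking: C > B > D > A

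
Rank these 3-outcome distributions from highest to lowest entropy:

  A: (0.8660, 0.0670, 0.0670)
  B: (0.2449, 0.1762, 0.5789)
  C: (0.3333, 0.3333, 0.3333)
C > B > A

Key insight: Entropy is maximized by uniform distributions and minimized by concentrated distributions.

- Uniform distributions have maximum entropy log₂(3) = 1.5850 bits
- The more "peaked" or concentrated a distribution, the lower its entropy

Entropies:
  H(A) = 0.7023 bits
  H(B) = 1.3950 bits
  H(C) = 1.5850 bits

Ranking: C > B > A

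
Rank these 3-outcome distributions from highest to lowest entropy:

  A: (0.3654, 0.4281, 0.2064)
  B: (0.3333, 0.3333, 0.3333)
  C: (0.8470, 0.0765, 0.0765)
B > A > C

Key insight: Entropy is maximized by uniform distributions and minimized by concentrated distributions.

- Uniform distributions have maximum entropy log₂(3) = 1.5850 bits
- The more "peaked" or concentrated a distribution, the lower its entropy

Entropies:
  H(A) = 1.5246 bits
  H(B) = 1.5850 bits
  H(C) = 0.7703 bits

Ranking: B > A > C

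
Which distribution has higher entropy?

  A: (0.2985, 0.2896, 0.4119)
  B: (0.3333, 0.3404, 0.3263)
B

Both distributions are close to uniform, making this a harder comparison.

H(A) = 1.5655 bits
H(B) = 1.5847 bits

The distribution closer to uniform has higher entropy.
Answer: B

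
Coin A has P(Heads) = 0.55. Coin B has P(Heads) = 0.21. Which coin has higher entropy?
A

For binary distributions, entropy is maximized at p=0.5 and decreases as p moves toward 0 or 1.

H(A) = H(0.55) = 0.9928 bits
H(B) = H(0.21) = 0.7415 bits

Distribution A (p=0.55) is closer to uniform (p=0.5), so it has higher entropy.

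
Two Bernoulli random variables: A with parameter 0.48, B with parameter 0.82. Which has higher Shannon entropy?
A

For binary distributions, entropy is maximized at p=0.5 and decreases as p moves toward 0 or 1.

H(A) = H(0.48) = 0.9988 bits
H(B) = H(0.82) = 0.6801 bits

Distribution A (p=0.48) is closer to uniform (p=0.5), so it has higher entropy.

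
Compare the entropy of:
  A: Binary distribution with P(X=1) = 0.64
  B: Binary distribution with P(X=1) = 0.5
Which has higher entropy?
B

For binary distributions, entropy is maximized at p=0.5 and decreases as p moves toward 0 or 1.

H(A) = H(0.64) = 0.9427 bits
H(B) = H(0.5) = 1.0000 bits

Distribution B (p=0.5) is closer to uniform (p=0.5), so it has higher entropy.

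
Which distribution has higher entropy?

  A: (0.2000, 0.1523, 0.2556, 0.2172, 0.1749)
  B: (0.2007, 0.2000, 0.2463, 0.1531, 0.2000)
B

Both distributions are close to uniform, making this a harder comparison.

H(A) = 2.2993 bits
H(B) = 2.3061 bits

The distribution closer to uniform has higher entropy.
Answer: B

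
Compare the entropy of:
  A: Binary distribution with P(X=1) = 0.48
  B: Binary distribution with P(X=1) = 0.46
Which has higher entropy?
A

For binary distributions, entropy is maximized at p=0.5 and decreases as p moves toward 0 or 1.

H(A) = H(0.48) = 0.9988 bits
H(B) = H(0.46) = 0.9954 bits

Distribution A (p=0.48) is closer to uniform (p=0.5), so it has higher entropy.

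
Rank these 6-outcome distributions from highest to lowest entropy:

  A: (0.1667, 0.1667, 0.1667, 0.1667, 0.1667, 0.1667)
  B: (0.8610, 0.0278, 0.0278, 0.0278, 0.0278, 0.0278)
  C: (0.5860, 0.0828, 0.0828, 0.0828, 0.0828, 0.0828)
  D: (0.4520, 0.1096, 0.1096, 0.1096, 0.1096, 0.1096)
A > D > C > B

Key insight: Entropy is maximized by uniform distributions and minimized by concentrated distributions.

Entropies:
  H(A) = 2.5850 bits
  H(B) = 0.9044 bits
  H(C) = 1.9398 bits
  H(D) = 2.2658 bits

Ranking: A > D > C > B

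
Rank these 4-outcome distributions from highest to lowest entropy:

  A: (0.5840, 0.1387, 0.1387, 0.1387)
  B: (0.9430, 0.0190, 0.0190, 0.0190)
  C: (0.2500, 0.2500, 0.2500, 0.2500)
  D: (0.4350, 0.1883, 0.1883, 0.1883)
C > D > A > B

Key insight: Entropy is maximized by uniform distributions and minimized by concentrated distributions.

Entropies:
  H(A) = 1.6389 bits
  H(B) = 0.4058 bits
  H(C) = 2.0000 bits
  H(D) = 1.8833 bits

Ranking: C > D > A > B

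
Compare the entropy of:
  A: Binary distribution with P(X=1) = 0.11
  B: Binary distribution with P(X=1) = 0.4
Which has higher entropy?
B

For binary distributions, entropy is maximized at p=0.5 and decreases as p moves toward 0 or 1.

H(A) = H(0.11) = 0.4999 bits
H(B) = H(0.4) = 0.9710 bits

Distribution B (p=0.4) is closer to uniform (p=0.5), so it has higher entropy.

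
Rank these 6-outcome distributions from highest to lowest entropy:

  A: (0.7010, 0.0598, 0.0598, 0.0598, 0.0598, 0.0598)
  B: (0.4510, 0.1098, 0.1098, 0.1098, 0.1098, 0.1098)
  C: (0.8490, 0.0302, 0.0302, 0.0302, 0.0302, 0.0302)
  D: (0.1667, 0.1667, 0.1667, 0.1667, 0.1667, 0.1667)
D > B > A > C

Key insight: Entropy is maximized by uniform distributions and minimized by concentrated distributions.

Entropies:
  H(A) = 1.5743 bits
  H(B) = 2.2678 bits
  H(C) = 0.9629 bits
  H(D) = 2.5850 bits

Ranking: D > B > A > C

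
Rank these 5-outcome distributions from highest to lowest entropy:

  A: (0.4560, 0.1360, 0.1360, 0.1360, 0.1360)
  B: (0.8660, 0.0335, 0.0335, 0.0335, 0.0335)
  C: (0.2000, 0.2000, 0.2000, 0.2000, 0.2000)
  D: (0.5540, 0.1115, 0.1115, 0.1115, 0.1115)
C > A > D > B

Key insight: Entropy is maximized by uniform distributions and minimized by concentrated distributions.

Entropies:
  H(A) = 2.0824 bits
  H(B) = 0.8363 bits
  H(C) = 2.3219 bits
  H(D) = 1.8836 bits

Ranking: C > A > D > B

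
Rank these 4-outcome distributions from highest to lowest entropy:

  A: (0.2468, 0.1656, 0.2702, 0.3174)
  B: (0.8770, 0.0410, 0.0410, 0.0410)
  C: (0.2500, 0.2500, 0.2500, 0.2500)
C > A > B

Key insight: Entropy is maximized by uniform distributions and minimized by concentrated distributions.

- Uniform distributions have maximum entropy log₂(4) = 2.0000 bits
- The more "peaked" or concentrated a distribution, the lower its entropy

Entropies:
  H(A) = 1.9634 bits
  H(B) = 0.7329 bits
  H(C) = 2.0000 bits

Ranking: C > A > B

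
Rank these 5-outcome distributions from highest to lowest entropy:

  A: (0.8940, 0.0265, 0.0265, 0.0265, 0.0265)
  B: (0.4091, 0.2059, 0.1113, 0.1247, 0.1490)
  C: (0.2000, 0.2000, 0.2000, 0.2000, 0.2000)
C > B > A

Key insight: Entropy is maximized by uniform distributions and minimized by concentrated distributions.

- Uniform distributions have maximum entropy log₂(5) = 2.3219 bits
- The more "peaked" or concentrated a distribution, the lower its entropy

Entropies:
  H(A) = 0.6997 bits
  H(B) = 2.1333 bits
  H(C) = 2.3219 bits

Ranking: C > B > A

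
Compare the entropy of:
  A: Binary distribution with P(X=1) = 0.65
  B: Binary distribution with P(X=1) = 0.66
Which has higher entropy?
A

For binary distributions, entropy is maximized at p=0.5 and decreases as p moves toward 0 or 1.

H(A) = H(0.65) = 0.9341 bits
H(B) = H(0.66) = 0.9248 bits

Distribution A (p=0.65) is closer to uniform (p=0.5), so it has higher entropy.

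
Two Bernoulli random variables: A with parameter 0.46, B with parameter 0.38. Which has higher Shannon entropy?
A

For binary distributions, entropy is maximized at p=0.5 and decreases as p moves toward 0 or 1.

H(A) = H(0.46) = 0.9954 bits
H(B) = H(0.38) = 0.9580 bits

Distribution A (p=0.46) is closer to uniform (p=0.5), so it has higher entropy.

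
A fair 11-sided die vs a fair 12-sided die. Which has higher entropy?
12-sided die

Both are uniform distributions; for uniform over n outcomes, H = log₂(n). H(11-sided) = log₂(11) = 3.459 bits and H(12-sided) = log₂(12) = 3.585 bits. More outcomes in a uniform distribution means higher entropy.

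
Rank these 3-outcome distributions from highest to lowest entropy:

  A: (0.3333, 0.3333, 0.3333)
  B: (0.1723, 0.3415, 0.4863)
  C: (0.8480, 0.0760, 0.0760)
A > B > C

Key insight: Entropy is maximized by uniform distributions and minimized by concentrated distributions.

- Uniform distributions have maximum entropy log₂(3) = 1.5850 bits
- The more "peaked" or concentrated a distribution, the lower its entropy

Entropies:
  H(A) = 1.5850 bits
  H(B) = 1.4722 bits
  H(C) = 0.7668 bits

Ranking: A > B > C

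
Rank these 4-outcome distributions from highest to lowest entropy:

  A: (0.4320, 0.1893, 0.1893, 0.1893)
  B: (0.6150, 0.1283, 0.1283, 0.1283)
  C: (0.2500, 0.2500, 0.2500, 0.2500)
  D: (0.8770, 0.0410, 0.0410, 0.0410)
C > A > B > D

Key insight: Entropy is maximized by uniform distributions and minimized by concentrated distributions.

Entropies:
  H(A) = 1.8869 bits
  H(B) = 1.5717 bits
  H(C) = 2.0000 bits
  H(D) = 0.7329 bits

Ranking: C > A > B > D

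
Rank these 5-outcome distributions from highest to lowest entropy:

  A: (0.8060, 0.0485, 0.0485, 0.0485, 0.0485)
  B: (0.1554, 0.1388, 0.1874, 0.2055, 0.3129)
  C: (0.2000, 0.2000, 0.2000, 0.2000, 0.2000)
C > B > A

Key insight: Entropy is maximized by uniform distributions and minimized by concentrated distributions.

- Uniform distributions have maximum entropy log₂(5) = 2.3219 bits
- The more "peaked" or concentrated a distribution, the lower its entropy

Entropies:
  H(A) = 1.0978 bits
  H(B) = 2.2592 bits
  H(C) = 2.3219 bits

Ranking: C > B > A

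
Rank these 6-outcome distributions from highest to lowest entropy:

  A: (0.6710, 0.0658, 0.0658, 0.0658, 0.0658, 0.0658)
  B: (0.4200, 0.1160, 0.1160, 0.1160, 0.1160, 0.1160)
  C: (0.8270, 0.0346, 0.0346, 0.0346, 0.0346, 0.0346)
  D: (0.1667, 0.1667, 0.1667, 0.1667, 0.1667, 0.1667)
D > B > A > C

Key insight: Entropy is maximized by uniform distributions and minimized by concentrated distributions.

Entropies:
  H(A) = 1.6778 bits
  H(B) = 2.3282 bits
  H(C) = 1.0662 bits
  H(D) = 2.5850 bits

Ranking: D > B > A > C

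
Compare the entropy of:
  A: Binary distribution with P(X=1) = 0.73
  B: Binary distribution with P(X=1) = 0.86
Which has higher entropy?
A

For binary distributions, entropy is maximized at p=0.5 and decreases as p moves toward 0 or 1.

H(A) = H(0.73) = 0.8415 bits
H(B) = H(0.86) = 0.5842 bits

Distribution A (p=0.73) is closer to uniform (p=0.5), so it has higher entropy.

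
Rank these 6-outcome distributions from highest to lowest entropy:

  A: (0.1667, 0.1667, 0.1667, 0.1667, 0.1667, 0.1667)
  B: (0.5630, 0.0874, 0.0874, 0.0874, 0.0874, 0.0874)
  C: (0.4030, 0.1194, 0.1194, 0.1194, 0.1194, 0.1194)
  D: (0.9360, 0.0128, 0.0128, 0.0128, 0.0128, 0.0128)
A > C > B > D

Key insight: Entropy is maximized by uniform distributions and minimized by concentrated distributions.

Entropies:
  H(A) = 2.5850 bits
  H(B) = 2.0032 bits
  H(C) = 2.3589 bits
  H(D) = 0.4917 bits

Ranking: A > C > B > D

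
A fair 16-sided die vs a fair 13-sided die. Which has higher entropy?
16-sided die

Both are uniform distributions; for uniform over n outcomes, H = log₂(n). H(16-sided) = log₂(16) = 4.000 bits and H(13-sided) = log₂(13) = 3.700 bits. More outcomes in a uniform distribution means higher entropy.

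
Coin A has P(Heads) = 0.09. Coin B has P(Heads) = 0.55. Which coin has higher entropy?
B

For binary distributions, entropy is maximized at p=0.5 and decreases as p moves toward 0 or 1.

H(A) = H(0.09) = 0.4365 bits
H(B) = H(0.55) = 0.9928 bits

Distribution B (p=0.55) is closer to uniform (p=0.5), so it has higher entropy.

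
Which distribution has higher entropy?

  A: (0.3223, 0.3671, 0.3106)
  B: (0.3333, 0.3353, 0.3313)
B

Both distributions are close to uniform, making this a harder comparison.

H(A) = 1.5812 bits
H(B) = 1.5849 bits

The distribution closer to uniform has higher entropy.
Answer: B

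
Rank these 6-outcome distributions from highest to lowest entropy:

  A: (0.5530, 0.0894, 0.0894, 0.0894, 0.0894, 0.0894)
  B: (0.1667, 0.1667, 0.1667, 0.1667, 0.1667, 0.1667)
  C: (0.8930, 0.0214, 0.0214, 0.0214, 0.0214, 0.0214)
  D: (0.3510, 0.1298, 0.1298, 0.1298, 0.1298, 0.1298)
B > D > A > C

Key insight: Entropy is maximized by uniform distributions and minimized by concentrated distributions.

Entropies:
  H(A) = 2.0298 bits
  H(B) = 2.5850 bits
  H(C) = 0.7392 bits
  H(D) = 2.4419 bits

Ranking: B > D > A > C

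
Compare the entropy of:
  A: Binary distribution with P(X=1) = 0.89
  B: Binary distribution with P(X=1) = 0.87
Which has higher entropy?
B

For binary distributions, entropy is maximized at p=0.5 and decreases as p moves toward 0 or 1.

H(A) = H(0.89) = 0.4999 bits
H(B) = H(0.87) = 0.5574 bits

Distribution B (p=0.87) is closer to uniform (p=0.5), so it has higher entropy.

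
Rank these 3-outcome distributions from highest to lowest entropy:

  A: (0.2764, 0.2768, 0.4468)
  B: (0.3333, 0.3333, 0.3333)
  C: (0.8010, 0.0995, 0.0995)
B > A > C

Key insight: Entropy is maximized by uniform distributions and minimized by concentrated distributions.

- Uniform distributions have maximum entropy log₂(3) = 1.5850 bits
- The more "peaked" or concentrated a distribution, the lower its entropy

Entropies:
  H(A) = 1.5450 bits
  H(B) = 1.5850 bits
  H(C) = 0.9189 bits

Ranking: B > A > C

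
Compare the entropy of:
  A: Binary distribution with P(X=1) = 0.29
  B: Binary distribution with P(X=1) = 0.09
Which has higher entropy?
A

For binary distributions, entropy is maximized at p=0.5 and decreases as p moves toward 0 or 1.

H(A) = H(0.29) = 0.8687 bits
H(B) = H(0.09) = 0.4365 bits

Distribution A (p=0.29) is closer to uniform (p=0.5), so it has higher entropy.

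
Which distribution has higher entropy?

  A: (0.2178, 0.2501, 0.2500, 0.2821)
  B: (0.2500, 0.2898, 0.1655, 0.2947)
A

Both distributions are close to uniform, making this a harder comparison.

H(A) = 1.9940 bits
H(B) = 1.9668 bits

The distribution closer to uniform has higher entropy.
Answer: A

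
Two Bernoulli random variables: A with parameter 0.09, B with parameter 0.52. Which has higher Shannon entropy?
B

For binary distributions, entropy is maximized at p=0.5 and decreases as p moves toward 0 or 1.

H(A) = H(0.09) = 0.4365 bits
H(B) = H(0.52) = 0.9988 bits

Distribution B (p=0.52) is closer to uniform (p=0.5), so it has higher entropy.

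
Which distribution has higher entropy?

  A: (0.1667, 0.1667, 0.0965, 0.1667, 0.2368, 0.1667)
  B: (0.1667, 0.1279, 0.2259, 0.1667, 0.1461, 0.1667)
B

Both distributions are close to uniform, making this a harder comparison.

H(A) = 2.5410 bits
H(B) = 2.5623 bits

The distribution closer to uniform has higher entropy.
Answer: B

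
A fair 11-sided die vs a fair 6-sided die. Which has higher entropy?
11-sided die

Both are uniform distributions; for uniform over n outcomes, H = log₂(n). H(11-sided) = log₂(11) = 3.459 bits and H(6-sided) = log₂(6) = 2.585 bits. More outcomes in a uniform distribution means higher entropy.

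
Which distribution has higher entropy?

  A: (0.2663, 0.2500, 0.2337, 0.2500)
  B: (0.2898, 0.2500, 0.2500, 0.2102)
A

Both distributions are close to uniform, making this a harder comparison.

H(A) = 1.9985 bits
H(B) = 1.9908 bits

The distribution closer to uniform has higher entropy.
Answer: A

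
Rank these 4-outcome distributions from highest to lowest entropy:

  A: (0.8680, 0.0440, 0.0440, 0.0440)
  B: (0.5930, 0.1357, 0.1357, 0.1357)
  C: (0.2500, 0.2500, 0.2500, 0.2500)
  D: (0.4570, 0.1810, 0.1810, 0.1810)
C > D > B > A

Key insight: Entropy is maximized by uniform distributions and minimized by concentrated distributions.

Entropies:
  H(A) = 0.7721 bits
  H(B) = 1.6200 bits
  H(C) = 2.0000 bits
  H(D) = 1.8553 bits

Ranking: C > D > B > A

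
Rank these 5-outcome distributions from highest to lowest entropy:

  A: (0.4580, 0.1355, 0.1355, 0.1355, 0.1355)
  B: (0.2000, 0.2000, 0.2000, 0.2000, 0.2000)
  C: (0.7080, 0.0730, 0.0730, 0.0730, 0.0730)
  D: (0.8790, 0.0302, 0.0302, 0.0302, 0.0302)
B > A > C > D

Key insight: Entropy is maximized by uniform distributions and minimized by concentrated distributions.

Entropies:
  H(A) = 2.0789 bits
  H(B) = 2.3219 bits
  H(C) = 1.4553 bits
  H(D) = 0.7742 bits

Ranking: B > A > C > D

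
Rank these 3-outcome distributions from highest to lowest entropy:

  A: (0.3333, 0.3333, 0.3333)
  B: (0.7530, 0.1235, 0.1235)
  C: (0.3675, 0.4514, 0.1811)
A > C > B

Key insight: Entropy is maximized by uniform distributions and minimized by concentrated distributions.

- Uniform distributions have maximum entropy log₂(3) = 1.5850 bits
- The more "peaked" or concentrated a distribution, the lower its entropy

Entropies:
  H(A) = 1.5850 bits
  H(B) = 1.0535 bits
  H(C) = 1.4951 bits

Ranking: A > C > B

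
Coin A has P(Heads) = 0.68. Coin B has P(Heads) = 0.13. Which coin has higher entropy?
A

For binary distributions, entropy is maximized at p=0.5 and decreases as p moves toward 0 or 1.

H(A) = H(0.68) = 0.9044 bits
H(B) = H(0.13) = 0.5574 bits

Distribution A (p=0.68) is closer to uniform (p=0.5), so it has higher entropy.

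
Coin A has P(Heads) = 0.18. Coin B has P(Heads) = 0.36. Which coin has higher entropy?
B

For binary distributions, entropy is maximized at p=0.5 and decreases as p moves toward 0 or 1.

H(A) = H(0.18) = 0.6801 bits
H(B) = H(0.36) = 0.9427 bits

Distribution B (p=0.36) is closer to uniform (p=0.5), so it has higher entropy.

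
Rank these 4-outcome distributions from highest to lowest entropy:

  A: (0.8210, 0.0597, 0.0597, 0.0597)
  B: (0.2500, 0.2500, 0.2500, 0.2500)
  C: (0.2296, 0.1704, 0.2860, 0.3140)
B > C > A

Key insight: Entropy is maximized by uniform distributions and minimized by concentrated distributions.

- Uniform distributions have maximum entropy log₂(4) = 2.0000 bits
- The more "peaked" or concentrated a distribution, the lower its entropy

Entropies:
  H(A) = 0.9616 bits
  H(B) = 2.0000 bits
  H(C) = 1.9636 bits

Ranking: B > C > A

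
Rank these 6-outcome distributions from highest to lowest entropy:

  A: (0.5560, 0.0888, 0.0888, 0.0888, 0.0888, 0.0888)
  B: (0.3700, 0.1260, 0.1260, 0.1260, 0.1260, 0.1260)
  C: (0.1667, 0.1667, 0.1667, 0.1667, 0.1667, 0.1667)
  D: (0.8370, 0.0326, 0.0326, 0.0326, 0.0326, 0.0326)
C > B > A > D

Key insight: Entropy is maximized by uniform distributions and minimized by concentrated distributions.

Entropies:
  H(A) = 2.0219 bits
  H(B) = 2.4135 bits
  H(C) = 2.5850 bits
  H(D) = 1.0199 bits

Ranking: C > B > A > D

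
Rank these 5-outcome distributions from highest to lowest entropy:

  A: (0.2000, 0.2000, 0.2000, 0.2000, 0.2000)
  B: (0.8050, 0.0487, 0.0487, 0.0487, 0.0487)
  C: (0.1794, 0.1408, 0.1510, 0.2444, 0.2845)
A > C > B

Key insight: Entropy is maximized by uniform distributions and minimized by concentrated distributions.

- Uniform distributions have maximum entropy log₂(5) = 2.3219 bits
- The more "peaked" or concentrated a distribution, the lower its entropy

Entropies:
  H(A) = 2.3219 bits
  H(B) = 1.1018 bits
  H(C) = 2.2673 bits

Ranking: A > C > B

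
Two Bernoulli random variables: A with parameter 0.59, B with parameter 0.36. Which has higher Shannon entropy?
A

For binary distributions, entropy is maximized at p=0.5 and decreases as p moves toward 0 or 1.

H(A) = H(0.59) = 0.9765 bits
H(B) = H(0.36) = 0.9427 bits

Distribution A (p=0.59) is closer to uniform (p=0.5), so it has higher entropy.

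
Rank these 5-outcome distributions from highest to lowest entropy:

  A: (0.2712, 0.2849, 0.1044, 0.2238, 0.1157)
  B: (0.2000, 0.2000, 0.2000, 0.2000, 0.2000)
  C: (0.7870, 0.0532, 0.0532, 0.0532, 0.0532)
B > A > C

Key insight: Entropy is maximized by uniform distributions and minimized by concentrated distributions.

- Uniform distributions have maximum entropy log₂(5) = 2.3219 bits
- The more "peaked" or concentrated a distribution, the lower its entropy

Entropies:
  H(A) = 2.2103 bits
  H(B) = 2.3219 bits
  H(C) = 1.1732 bits

Ranking: B > A > C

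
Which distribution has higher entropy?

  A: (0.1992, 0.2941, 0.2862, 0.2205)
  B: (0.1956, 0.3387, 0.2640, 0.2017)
A

Both distributions are close to uniform, making this a harder comparison.

H(A) = 1.9804 bits
H(B) = 1.9626 bits

The distribution closer to uniform has higher entropy.
Answer: A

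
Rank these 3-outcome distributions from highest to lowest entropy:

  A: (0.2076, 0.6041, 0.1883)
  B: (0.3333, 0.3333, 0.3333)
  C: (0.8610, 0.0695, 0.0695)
B > A > C

Key insight: Entropy is maximized by uniform distributions and minimized by concentrated distributions.

- Uniform distributions have maximum entropy log₂(3) = 1.5850 bits
- The more "peaked" or concentrated a distribution, the lower its entropy

Entropies:
  H(A) = 1.3637 bits
  H(B) = 1.5850 bits
  H(C) = 0.7206 bits

Ranking: B > A > C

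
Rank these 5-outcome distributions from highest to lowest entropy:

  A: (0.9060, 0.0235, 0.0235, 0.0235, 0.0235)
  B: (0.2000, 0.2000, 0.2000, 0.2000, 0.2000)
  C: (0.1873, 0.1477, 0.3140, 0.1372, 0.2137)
B > C > A

Key insight: Entropy is maximized by uniform distributions and minimized by concentrated distributions.

- Uniform distributions have maximum entropy log₂(5) = 2.3219 bits
- The more "peaked" or concentrated a distribution, the lower its entropy

Entropies:
  H(A) = 0.6377 bits
  H(B) = 2.3219 bits
  H(C) = 2.2539 bits

Ranking: B > C > A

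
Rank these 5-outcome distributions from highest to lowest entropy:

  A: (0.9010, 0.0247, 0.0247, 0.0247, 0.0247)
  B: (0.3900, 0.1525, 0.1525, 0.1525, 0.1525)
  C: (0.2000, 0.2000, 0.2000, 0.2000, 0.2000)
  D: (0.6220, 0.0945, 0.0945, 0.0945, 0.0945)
C > B > D > A

Key insight: Entropy is maximized by uniform distributions and minimized by concentrated distributions.

Entropies:
  H(A) = 0.6638 bits
  H(B) = 2.1848 bits
  H(C) = 2.3219 bits
  H(D) = 1.7126 bits

Ranking: C > B > D > A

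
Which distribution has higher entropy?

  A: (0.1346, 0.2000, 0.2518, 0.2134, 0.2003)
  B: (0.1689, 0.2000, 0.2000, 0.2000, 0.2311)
B

Both distributions are close to uniform, making this a harder comparison.

H(A) = 2.2949 bits
H(B) = 2.3149 bits

The distribution closer to uniform has higher entropy.
Answer: B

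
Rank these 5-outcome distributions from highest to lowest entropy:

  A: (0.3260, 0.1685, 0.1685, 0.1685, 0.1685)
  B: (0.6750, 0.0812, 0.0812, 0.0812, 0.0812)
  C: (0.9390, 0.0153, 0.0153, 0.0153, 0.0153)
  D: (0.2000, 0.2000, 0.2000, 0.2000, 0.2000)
D > A > B > C

Key insight: Entropy is maximized by uniform distributions and minimized by concentrated distributions.

Entropies:
  H(A) = 2.2588 bits
  H(B) = 1.5597 bits
  H(C) = 0.4534 bits
  H(D) = 2.3219 bits

Ranking: D > A > B > C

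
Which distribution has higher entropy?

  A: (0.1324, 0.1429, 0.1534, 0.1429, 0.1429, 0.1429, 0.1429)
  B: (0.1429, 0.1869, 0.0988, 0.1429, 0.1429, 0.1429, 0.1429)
A

Both distributions are close to uniform, making this a harder comparison.

H(A) = 2.8062 bits
H(B) = 2.7875 bits

The distribution closer to uniform has higher entropy.
Answer: A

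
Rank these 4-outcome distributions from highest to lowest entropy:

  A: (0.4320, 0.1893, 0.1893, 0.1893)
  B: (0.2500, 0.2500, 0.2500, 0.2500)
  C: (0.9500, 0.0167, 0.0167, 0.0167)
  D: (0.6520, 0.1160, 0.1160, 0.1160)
B > A > D > C

Key insight: Entropy is maximized by uniform distributions and minimized by concentrated distributions.

Entropies:
  H(A) = 1.8869 bits
  H(B) = 2.0000 bits
  H(C) = 0.3656 bits
  H(D) = 1.4838 bits

Ranking: B > A > D > C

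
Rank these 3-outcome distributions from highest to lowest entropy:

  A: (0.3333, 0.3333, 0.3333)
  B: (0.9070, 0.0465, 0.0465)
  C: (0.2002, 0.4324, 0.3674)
A > C > B

Key insight: Entropy is maximized by uniform distributions and minimized by concentrated distributions.

- Uniform distributions have maximum entropy log₂(3) = 1.5850 bits
- The more "peaked" or concentrated a distribution, the lower its entropy

Entropies:
  H(A) = 1.5850 bits
  H(B) = 0.5394 bits
  H(C) = 1.5183 bits

Ranking: A > C > B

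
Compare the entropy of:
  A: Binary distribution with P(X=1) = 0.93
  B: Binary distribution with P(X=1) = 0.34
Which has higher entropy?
B

For binary distributions, entropy is maximized at p=0.5 and decreases as p moves toward 0 or 1.

H(A) = H(0.93) = 0.3659 bits
H(B) = H(0.34) = 0.9248 bits

Distribution B (p=0.34) is closer to uniform (p=0.5), so it has higher entropy.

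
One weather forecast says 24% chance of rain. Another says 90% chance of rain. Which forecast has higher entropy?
24% forecast

Treat each forecast as a Bernoulli distribution. Binary entropy is maximized at p=0.5 and falls off symmetrically toward 0 or 1. The 24% forecast is closer to 50%, so it is more uncertain. H(24%) ≈ 0.795 bits, H(90%) ≈ 0.469 bits.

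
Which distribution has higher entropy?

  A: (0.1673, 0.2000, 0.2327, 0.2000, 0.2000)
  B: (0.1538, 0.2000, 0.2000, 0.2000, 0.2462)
A

Both distributions are close to uniform, making this a harder comparison.

H(A) = 2.3142 bits
H(B) = 2.3064 bits

The distribution closer to uniform has higher entropy.
Answer: A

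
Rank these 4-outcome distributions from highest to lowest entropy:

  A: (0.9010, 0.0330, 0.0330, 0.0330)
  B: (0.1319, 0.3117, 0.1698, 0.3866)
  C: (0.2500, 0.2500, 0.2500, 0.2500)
C > B > A

Key insight: Entropy is maximized by uniform distributions and minimized by concentrated distributions.

- Uniform distributions have maximum entropy log₂(4) = 2.0000 bits
- The more "peaked" or concentrated a distribution, the lower its entropy

Entropies:
  H(A) = 0.6227 bits
  H(B) = 1.8741 bits
  H(C) = 2.0000 bits

Ranking: C > B > A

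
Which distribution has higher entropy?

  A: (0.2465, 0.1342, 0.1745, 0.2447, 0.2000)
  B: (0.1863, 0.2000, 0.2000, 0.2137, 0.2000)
B

Both distributions are close to uniform, making this a harder comparison.

H(A) = 2.2878 bits
H(B) = 2.3206 bits

The distribution closer to uniform has higher entropy.
Answer: B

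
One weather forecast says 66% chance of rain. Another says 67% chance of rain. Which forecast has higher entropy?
66% forecast

Treat each forecast as a Bernoulli distribution. Binary entropy is maximized at p=0.5 and falls off symmetrically toward 0 or 1. The 66% forecast is closer to 50%, so it is more uncertain. H(66%) ≈ 0.925 bits, H(67%) ≈ 0.915 bits.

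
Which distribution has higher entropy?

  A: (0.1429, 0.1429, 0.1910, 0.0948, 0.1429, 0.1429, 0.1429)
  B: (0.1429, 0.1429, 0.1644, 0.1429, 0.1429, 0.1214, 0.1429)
B

Both distributions are close to uniform, making this a harder comparison.

H(A) = 2.7835 bits
H(B) = 2.8027 bits

The distribution closer to uniform has higher entropy.
Answer: B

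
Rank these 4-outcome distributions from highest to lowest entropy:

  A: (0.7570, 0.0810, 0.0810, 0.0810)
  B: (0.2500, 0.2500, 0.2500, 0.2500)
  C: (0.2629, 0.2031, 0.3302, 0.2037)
B > C > A

Key insight: Entropy is maximized by uniform distributions and minimized by concentrated distributions.

- Uniform distributions have maximum entropy log₂(4) = 2.0000 bits
- The more "peaked" or concentrated a distribution, the lower its entropy

Entropies:
  H(A) = 1.1851 bits
  H(B) = 2.0000 bits
  H(C) = 1.9693 bits

Ranking: B > C > A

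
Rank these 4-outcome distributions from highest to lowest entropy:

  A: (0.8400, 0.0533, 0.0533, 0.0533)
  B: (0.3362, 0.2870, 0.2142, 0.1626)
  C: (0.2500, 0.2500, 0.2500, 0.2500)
C > B > A

Key insight: Entropy is maximized by uniform distributions and minimized by concentrated distributions.

- Uniform distributions have maximum entropy log₂(4) = 2.0000 bits
- The more "peaked" or concentrated a distribution, the lower its entropy

Entropies:
  H(A) = 0.8879 bits
  H(B) = 1.9478 bits
  H(C) = 2.0000 bits

Ranking: C > B > A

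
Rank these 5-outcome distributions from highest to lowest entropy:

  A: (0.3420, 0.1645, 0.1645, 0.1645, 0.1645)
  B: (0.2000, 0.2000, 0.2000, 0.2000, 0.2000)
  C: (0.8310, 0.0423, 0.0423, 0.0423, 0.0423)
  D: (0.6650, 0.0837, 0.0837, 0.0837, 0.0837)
B > A > D > C

Key insight: Entropy is maximized by uniform distributions and minimized by concentrated distributions.

Entropies:
  H(A) = 2.2427 bits
  H(B) = 2.3219 bits
  H(C) = 0.9934 bits
  H(D) = 1.5900 bits

Ranking: B > A > D > C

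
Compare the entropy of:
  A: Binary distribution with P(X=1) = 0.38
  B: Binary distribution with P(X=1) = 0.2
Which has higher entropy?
A

For binary distributions, entropy is maximized at p=0.5 and decreases as p moves toward 0 or 1.

H(A) = H(0.38) = 0.9580 bits
H(B) = H(0.2) = 0.7219 bits

Distribution A (p=0.38) is closer to uniform (p=0.5), so it has higher entropy.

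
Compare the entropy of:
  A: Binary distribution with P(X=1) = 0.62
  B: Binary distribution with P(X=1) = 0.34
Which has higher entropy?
A

For binary distributions, entropy is maximized at p=0.5 and decreases as p moves toward 0 or 1.

H(A) = H(0.62) = 0.9580 bits
H(B) = H(0.34) = 0.9248 bits

Distribution A (p=0.62) is closer to uniform (p=0.5), so it has higher entropy.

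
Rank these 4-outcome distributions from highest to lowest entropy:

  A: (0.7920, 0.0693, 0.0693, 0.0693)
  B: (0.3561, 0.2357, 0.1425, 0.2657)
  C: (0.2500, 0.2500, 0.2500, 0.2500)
C > B > A

Key insight: Entropy is maximized by uniform distributions and minimized by concentrated distributions.

- Uniform distributions have maximum entropy log₂(4) = 2.0000 bits
- The more "peaked" or concentrated a distribution, the lower its entropy

Entropies:
  H(A) = 1.0673 bits
  H(B) = 1.9305 bits
  H(C) = 2.0000 bits

Ranking: C > B > A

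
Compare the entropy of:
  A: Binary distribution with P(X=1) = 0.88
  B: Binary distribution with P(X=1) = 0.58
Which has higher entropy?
B

For binary distributions, entropy is maximized at p=0.5 and decreases as p moves toward 0 or 1.

H(A) = H(0.88) = 0.5294 bits
H(B) = H(0.58) = 0.9815 bits

Distribution B (p=0.58) is closer to uniform (p=0.5), so it has higher entropy.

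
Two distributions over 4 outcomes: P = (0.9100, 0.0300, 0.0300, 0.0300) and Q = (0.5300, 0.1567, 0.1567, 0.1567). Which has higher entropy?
Q

P is highly concentrated on one outcome (91%), making it nearly deterministic. Q spreads its mass more evenly (max 53%). The more spread-out distribution has higher entropy: H(P) ≈ 0.579 bits, H(Q) ≈ 1.742 bits.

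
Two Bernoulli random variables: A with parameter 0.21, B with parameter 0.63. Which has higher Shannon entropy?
B

For binary distributions, entropy is maximized at p=0.5 and decreases as p moves toward 0 or 1.

H(A) = H(0.21) = 0.7415 bits
H(B) = H(0.63) = 0.9507 bits

Distribution B (p=0.63) is closer to uniform (p=0.5), so it has higher entropy.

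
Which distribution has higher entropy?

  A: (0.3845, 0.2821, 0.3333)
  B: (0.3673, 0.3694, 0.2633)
A

Both distributions are close to uniform, making this a harder comparison.

H(A) = 1.5736 bits
H(B) = 1.5684 bits

The distribution closer to uniform has higher entropy.
Answer: A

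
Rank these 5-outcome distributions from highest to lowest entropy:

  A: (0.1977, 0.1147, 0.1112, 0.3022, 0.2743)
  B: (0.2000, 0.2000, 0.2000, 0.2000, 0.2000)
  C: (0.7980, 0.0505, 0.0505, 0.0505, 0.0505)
B > A > C

Key insight: Entropy is maximized by uniform distributions and minimized by concentrated distributions.

- Uniform distributions have maximum entropy log₂(5) = 2.3219 bits
- The more "peaked" or concentrated a distribution, the lower its entropy

Entropies:
  H(A) = 2.2066 bits
  H(B) = 2.3219 bits
  H(C) = 1.1299 bits

Ranking: B > A > C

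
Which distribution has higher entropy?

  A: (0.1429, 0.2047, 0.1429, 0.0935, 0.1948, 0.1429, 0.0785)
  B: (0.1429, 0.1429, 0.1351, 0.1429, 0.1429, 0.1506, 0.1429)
B

Both distributions are close to uniform, making this a harder comparison.

H(A) = 2.7390 bits
H(B) = 2.8067 bits

The distribution closer to uniform has higher entropy.
Answer: B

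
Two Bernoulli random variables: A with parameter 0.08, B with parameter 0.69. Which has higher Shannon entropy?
B

For binary distributions, entropy is maximized at p=0.5 and decreases as p moves toward 0 or 1.

H(A) = H(0.08) = 0.4022 bits
H(B) = H(0.69) = 0.8932 bits

Distribution B (p=0.69) is closer to uniform (p=0.5), so it has higher entropy.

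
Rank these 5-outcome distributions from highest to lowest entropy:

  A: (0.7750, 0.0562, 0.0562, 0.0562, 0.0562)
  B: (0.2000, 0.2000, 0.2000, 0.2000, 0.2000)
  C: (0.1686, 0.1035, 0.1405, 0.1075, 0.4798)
B > C > A

Key insight: Entropy is maximized by uniform distributions and minimized by concentrated distributions.

- Uniform distributions have maximum entropy log₂(5) = 2.3219 bits
- The more "peaked" or concentrated a distribution, the lower its entropy

Entropies:
  H(A) = 1.2192 bits
  H(B) = 2.3219 bits
  H(C) = 2.0238 bits

Ranking: B > C > A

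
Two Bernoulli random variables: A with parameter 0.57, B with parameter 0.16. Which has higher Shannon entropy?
A

For binary distributions, entropy is maximized at p=0.5 and decreases as p moves toward 0 or 1.

H(A) = H(0.57) = 0.9858 bits
H(B) = H(0.16) = 0.6343 bits

Distribution A (p=0.57) is closer to uniform (p=0.5), so it has higher entropy.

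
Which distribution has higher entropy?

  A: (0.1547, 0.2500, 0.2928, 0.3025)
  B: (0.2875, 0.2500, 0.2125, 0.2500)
B

Both distributions are close to uniform, making this a harder comparison.

H(A) = 1.9572 bits
H(B) = 1.9918 bits

The distribution closer to uniform has higher entropy.
Answer: B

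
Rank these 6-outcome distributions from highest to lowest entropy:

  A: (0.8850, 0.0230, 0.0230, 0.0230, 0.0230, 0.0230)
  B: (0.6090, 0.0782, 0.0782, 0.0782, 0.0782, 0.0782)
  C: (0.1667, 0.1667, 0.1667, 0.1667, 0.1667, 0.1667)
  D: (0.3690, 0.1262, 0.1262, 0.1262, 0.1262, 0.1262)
C > D > B > A

Key insight: Entropy is maximized by uniform distributions and minimized by concentrated distributions.

Entropies:
  H(A) = 0.7818 bits
  H(B) = 1.8733 bits
  H(C) = 2.5850 bits
  H(D) = 2.4150 bits

Ranking: C > D > B > A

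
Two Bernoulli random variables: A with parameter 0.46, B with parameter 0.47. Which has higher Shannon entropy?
B

For binary distributions, entropy is maximized at p=0.5 and decreases as p moves toward 0 or 1.

H(A) = H(0.46) = 0.9954 bits
H(B) = H(0.47) = 0.9974 bits

Distribution B (p=0.47) is closer to uniform (p=0.5), so it has higher entropy.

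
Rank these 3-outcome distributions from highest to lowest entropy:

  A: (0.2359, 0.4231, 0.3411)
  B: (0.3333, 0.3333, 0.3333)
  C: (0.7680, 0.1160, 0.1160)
B > A > C

Key insight: Entropy is maximized by uniform distributions and minimized by concentrated distributions.

- Uniform distributions have maximum entropy log₂(3) = 1.5850 bits
- The more "peaked" or concentrated a distribution, the lower its entropy

Entropies:
  H(A) = 1.5459 bits
  H(B) = 1.5850 bits
  H(C) = 1.0135 bits

Ranking: B > A > C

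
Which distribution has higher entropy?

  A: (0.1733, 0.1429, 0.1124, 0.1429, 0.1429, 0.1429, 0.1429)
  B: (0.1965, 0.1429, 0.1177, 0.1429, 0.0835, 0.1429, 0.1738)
A

Both distributions are close to uniform, making this a harder comparison.

H(A) = 2.7979 bits
H(B) = 2.7655 bits

The distribution closer to uniform has higher entropy.
Answer: A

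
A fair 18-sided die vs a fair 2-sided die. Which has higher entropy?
18-sided die

Both are uniform distributions; for uniform over n outcomes, H = log₂(n). H(18-sided) = log₂(18) = 4.170 bits and H(2-sided) = log₂(2) = 1.000 bits. More outcomes in a uniform distribution means higher entropy.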